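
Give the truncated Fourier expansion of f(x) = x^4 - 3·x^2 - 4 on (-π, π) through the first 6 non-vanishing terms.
(60 - 8·π^2)·cos(x) + (-6 + 2·π^2)·cos(2·x) + (52/27 - 8·π^2/9)·cos(3·x) + (-15/16 + π^2/2)·cos(4·x) + (348/625 - 8·π^2/25)·cos(5·x) - π^2 - 4 + π^4/5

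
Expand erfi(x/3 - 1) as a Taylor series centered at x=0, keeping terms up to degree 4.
-5·e·x^4/(243·√(π)) + 2·e·x^3/(27·√(π)) - 2·e·x^2/(9·√(π)) + 2·e·x/(3·√(π)) - erfi(1)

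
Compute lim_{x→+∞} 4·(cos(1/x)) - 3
Evaluate the dominant behaviour as x → +∞; each term tends to a finite value or vanishes.
Limit = 1.

Final answer: 1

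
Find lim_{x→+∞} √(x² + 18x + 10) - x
This is an ∞ − ∞ indeterminate form.
Multiply and divide by the conjugate √(x²+18x + 10) + x; the x² terms cancel, leaving (18x + 10)/(√(x²+18x + 10)+x) → 18/2 = 9.
Limit = 9.

Final answer: 9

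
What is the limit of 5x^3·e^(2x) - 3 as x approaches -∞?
The product is a 0·∞ indeterminate form at x → -∞.
Rewrite the product as 5x^3 / e^(-2x) (an ∞/∞ form) and apply L'Hôpital, or use the standard hierarchy e^(2|x|) ≫ |x^3| as x → -∞.
The indeterminate product → 0, so the limit = -3.

Final answer: -3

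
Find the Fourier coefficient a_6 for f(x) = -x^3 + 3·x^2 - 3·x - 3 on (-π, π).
a_6 = (1/π) ∫_{-π}^{π} f(x)·cos(6x) dx.
Evaluate the integral (use parity and integration by parts as needed): a_6 = 1/3.

Final answer: 1/3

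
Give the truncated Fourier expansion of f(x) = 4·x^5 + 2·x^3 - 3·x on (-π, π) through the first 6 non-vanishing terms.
(-156·π^2 + 8·π^4 + 930)·sin(x) + (-4·π^4 - 24 + 18·π^2)·sin(2·x) + (-124·π^2/27 + 86/81 + 8·π^4/3)·sin(3·x) + (-2·π^4 + 15/16 + 3·π^2/2)·sin(4·x) + (-12·π^2/25 - 678/625 + 8·π^4/5)·sin(5·x) + (-4·π^4/3 + 2·π^2/27 + 80/81)·sin(6·x)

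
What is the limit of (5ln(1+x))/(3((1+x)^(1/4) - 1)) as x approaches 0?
Both numerator and denominator → 0 as x → 0; this is a 0/0 indeterminate form.
Expand each to leading order near x = 0: numerator ~ 5·x, denominator ~ 3·x/4.
The limit of the ratio is 20/3.

Final answer: 20/3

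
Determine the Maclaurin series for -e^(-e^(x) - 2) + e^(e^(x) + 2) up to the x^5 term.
x^5·(e^(-3)/60 + 13·e^(3)/30) + x^4·(-e^(-3)/24 + 5·e^(3)/8) + x^3·(-e^(-3)/6 + 5·e^(3)/6) + x^2·e^(3) + x·(e^(-3) + e^(3)) - e^(-3) + e^(3)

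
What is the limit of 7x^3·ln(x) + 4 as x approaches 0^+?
The product is a 0·∞ indeterminate form at x → 0⁺.
Rewrite the product as 7·ln(x) / x^(-3) and apply L'Hôpital, or use the standard hierarchy x^(-3) ≫ |ln x| as x → 0⁺.
The indeterminate product → 0, so the limit = 4.

Final answer: 4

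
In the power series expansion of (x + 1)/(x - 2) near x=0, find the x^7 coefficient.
Expand to order 7: (x + 1)/(x - 2) = -3·x^7/256 - 3·x^6/128 - 3·x^5/64 - 3·x^4/32 - 3·x^3/16 - 3·x^2/8 - 3·x/4 - 1/2 + O(x^8).
The coefficient of x^7 is -3/256.

Final answer: -3/256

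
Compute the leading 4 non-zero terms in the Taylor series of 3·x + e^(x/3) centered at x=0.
x^3/162 + x^2/18 + 10·x/3 + 1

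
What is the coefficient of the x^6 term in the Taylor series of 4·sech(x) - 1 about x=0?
Expand to order 6: 4·sech(x) - 1 = -61·x^6/180 + 5·x^4/6 - 2·x^2 + 3 + O(x^7).
The coefficient of x^6 is -61/180.

Final answer: -61/180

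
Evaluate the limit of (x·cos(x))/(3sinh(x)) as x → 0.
Both numerator and denominator → 0 as x → 0; this is a 0/0 indeterminate form.
Expand each to leading order near x = 0: numerator ~ x, denominator ~ 3·x.
The limit of the ratio is 1/3.

Final answer: 1/3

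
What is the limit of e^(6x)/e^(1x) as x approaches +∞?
This is an ∞/∞ indeterminate form as x → +∞.
Rewrite e^(6x)/e^(1x) = e^((6−1)x) = e^(5x); the exponent coefficient is 5 > 0 so e^(5x) → ∞.
Limit = ∞.

Final answer: ∞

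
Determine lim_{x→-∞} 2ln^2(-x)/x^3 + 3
The quotient is an ∞/∞ indeterminate form as x → -∞.
Compare growth rates of the dominant terms (exponentials ≫ polynomials ≫ logarithms), or apply L'Hôpital's rule; the quotient → 0.
Adding the constant: 0 + 3 = 3. Limit = 3.

Final answer: 3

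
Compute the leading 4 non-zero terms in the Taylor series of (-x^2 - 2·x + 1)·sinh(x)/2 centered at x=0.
-x^4/6 - 5·x^3/12 - x^2 + x/2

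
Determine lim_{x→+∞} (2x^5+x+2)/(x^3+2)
This is an ∞/∞ indeterminate form as x → +∞.
Divide numerator and denominator by x^5 and let the lower-order terms vanish; the numerator's degree 5 exceeds the denominator's degree 3, so the quotient diverges.
Limit = ∞.

Final answer: ∞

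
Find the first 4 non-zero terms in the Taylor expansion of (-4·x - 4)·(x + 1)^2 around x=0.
-4·x^3 - 12·x^2 - 12·x - 4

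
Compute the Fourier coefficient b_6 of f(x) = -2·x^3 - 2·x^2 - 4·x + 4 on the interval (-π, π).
b_6 = (1/π) ∫_{-π}^{π} f(x)·sin(6x) dx.
Evaluate the integral (use parity and integration by parts as needed): b_6 = 11/9 + 2·π^2/3.

Final answer: 11/9 + 2·π^2/3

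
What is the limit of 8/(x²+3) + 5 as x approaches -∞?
Evaluate the dominant behaviour as x → -∞; each term tends to a finite value or vanishes.
Limit = 5.

Final answer: 5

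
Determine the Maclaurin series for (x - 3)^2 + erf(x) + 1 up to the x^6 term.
x^5/(5·√(π)) - 2·x^3/(3·√(π)) + x^2 + x·(-6 + 2/√(π)) + 10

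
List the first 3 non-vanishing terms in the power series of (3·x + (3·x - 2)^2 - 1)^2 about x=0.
135·x^2 - 54·x + 9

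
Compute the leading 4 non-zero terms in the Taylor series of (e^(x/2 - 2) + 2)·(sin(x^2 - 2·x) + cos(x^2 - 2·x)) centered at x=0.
x^3·(125·e^(-2)/48 + 20/3) + x^2·(-2 - 15·e^(-2)/8) + x·(-4 - 3·e^(-2)/2) + e^(-2) + 2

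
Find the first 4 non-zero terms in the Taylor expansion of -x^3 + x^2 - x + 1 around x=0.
-x^3 + x^2 - x + 1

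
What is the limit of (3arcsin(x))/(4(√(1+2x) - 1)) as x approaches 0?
Both numerator and denominator → 0 as x → 0; this is a 0/0 indeterminate form.
Expand each to leading order near x = 0: numerator ~ 3·x, denominator ~ 4·x.
The limit of the ratio is 3/4.

Final answer: 3/4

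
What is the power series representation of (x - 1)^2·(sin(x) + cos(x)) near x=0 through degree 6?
17·x^6/720 - 29·x^5/120 - x^4/8 + 11·x^3/6 - 3·x^2/2 - x + 1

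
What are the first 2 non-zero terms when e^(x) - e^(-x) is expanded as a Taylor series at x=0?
x^3/3 + 2·x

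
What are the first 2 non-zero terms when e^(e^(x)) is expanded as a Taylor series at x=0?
e·x + e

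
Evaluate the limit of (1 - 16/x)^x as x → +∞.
As x → +∞: this is the defining limit (1 - 16/x)^x → e^(-16).
Limit = e^(-16).

Final answer: e^(-16)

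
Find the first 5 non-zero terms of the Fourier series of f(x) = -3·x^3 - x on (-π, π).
(34 - 6·π^2)·sin(x) + (-7/2 + 3·π^2)·sin(2·x) + (2/3 - 2·π^2)·sin(3·x) + (-1/16 + 3·π^2/2)·sin(4·x) + (-6·π^2/5 - 14/125)·sin(5·x)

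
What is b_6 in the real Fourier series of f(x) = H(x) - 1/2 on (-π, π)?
b_6 = (1/π) ∫_{-π}^{π} f(x)·sin(6x) dx.
Evaluate the integral (use parity and integration by parts as needed): b_6 = 0.

Final answer: 0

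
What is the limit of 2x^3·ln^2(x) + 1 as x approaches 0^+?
The product is a 0·∞ indeterminate form at x → 0⁺.
Rewrite the product as 2·ln^2(x) / x^(-3) and apply L'Hôpital, or use the standard hierarchy x^(-3) ≫ |ln x|^2 as x → 0⁺.
The indeterminate product → 0, so the limit = 1.

Final answer: 1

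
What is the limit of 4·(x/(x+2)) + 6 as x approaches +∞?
Evaluate the dominant behaviour as x → +∞; each term tends to a finite value or vanishes.
Limit = 10.

Final answer: 10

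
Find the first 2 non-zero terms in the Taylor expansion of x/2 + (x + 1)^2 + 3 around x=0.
5·x/2 + 4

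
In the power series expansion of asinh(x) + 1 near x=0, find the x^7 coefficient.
Expand to order 7: asinh(x) + 1 = -5·x^7/112 + 3·x^5/40 - x^3/6 + x + 1 + O(x^8).
The coefficient of x^7 is -5/112.

Final answer: -5/112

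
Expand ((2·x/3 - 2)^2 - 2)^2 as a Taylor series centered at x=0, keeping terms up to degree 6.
16·x^4/81 - 64·x^3/27 + 80·x^2/9 - 32·x/3 + 4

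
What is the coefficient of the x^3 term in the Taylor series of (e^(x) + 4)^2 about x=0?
Expand to order 3: (e^(x) + 4)^2 = 8·x^3/3 + 6·x^2 + 10·x + 25 + O(x^4).
The coefficient of x^3 is 8/3.

Final answer: 8/3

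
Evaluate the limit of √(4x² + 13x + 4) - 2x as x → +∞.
As x → +∞: multiply by the conjugate to get (13x+4)/(√(4x²+13x+4)+2x); the denominator ~ 4x, so the limit is 13/4.
Limit = 13/4.

Final answer: 13/4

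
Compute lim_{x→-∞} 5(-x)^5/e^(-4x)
This is an ∞/∞ indeterminate form as x → -∞.
Compare growth rates of the dominant terms (exponentials ≫ polynomials ≫ logarithms), or apply L'Hôpital's rule; the quotient → 0.
Limit = 0.

Final answer: 0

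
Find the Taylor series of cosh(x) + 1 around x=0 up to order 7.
x^6/720 + x^4/24 + x^2/2 + 2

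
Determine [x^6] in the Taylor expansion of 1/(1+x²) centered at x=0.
Expand to order 6: 1/(1+x²) = -x^6 + x^4 - x^2 + 1 + O(x^7).
The coefficient of x^6 is -1.

Final answer: -1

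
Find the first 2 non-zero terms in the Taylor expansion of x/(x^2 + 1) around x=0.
-x^3 + x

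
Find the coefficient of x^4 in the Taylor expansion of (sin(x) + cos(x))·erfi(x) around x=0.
Expand to order 4: (sin(x) + cos(x))·erfi(x) = x^4/(3·√(π)) - x^3/(3·√(π)) + 2·x^2/√(π) + 2·x/√(π) + O(x^5).
The coefficient of x^4 is 1/(3·√(π)).

Final answer: 1/(3·√(π))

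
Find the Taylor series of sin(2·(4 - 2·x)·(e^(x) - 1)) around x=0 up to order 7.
-95123·x^7/180 + 479·x^6/45 + 2943·x^5/10 - x^4/3 - 86·x^3 + 8·x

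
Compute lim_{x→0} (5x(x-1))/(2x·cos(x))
Both numerator and denominator → 0 as x → 0; this is a 0/0 indeterminate form.
Expand each to leading order near x = 0: numerator ~ -5·x, denominator ~ 2·x.
The limit of the ratio is -5/2.

Final answer: -5/2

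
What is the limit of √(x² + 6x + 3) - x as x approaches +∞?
As x → +∞: multiply by the conjugate to get (6x+3)/(√(x²+6x+3)+x); the denominator ~ 2x, so the limit is 6/2 = 3.
Limit = 3.

Final answer: 3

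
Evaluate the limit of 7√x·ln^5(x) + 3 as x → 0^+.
The product is a 0·∞ indeterminate form at x → 0⁺.
Rewrite the product as 7·ln^5(x) / x^(-1/2) and apply L'Hôpital, or use the standard hierarchy x^(-1/2) ≫ |ln x|^5 as x → 0⁺.
The indeterminate product → 0, so the limit = 3.

Final answer: 3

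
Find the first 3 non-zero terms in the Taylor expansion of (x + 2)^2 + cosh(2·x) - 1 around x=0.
3·x^2 + 4·x + 4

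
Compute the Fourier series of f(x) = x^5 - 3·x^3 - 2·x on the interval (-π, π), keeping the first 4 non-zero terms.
(-46·π^2 + 2·π^4 + 272)·sin(x) + (-π^4 - 10 + 8·π^2)·sin(2·x) + (-94·π^2/27 + 80/81 + 2·π^4/3)·sin(3·x) + (-π^4/2 + 13/64 + 17·π^2/8)·sin(4·x)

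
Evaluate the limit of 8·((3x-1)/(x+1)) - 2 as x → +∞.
Evaluate the dominant behaviour as x → +∞; each term tends to a finite value or vanishes.
Limit = 22.

Final answer: 22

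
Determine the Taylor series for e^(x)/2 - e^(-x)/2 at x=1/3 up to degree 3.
(-1 + e^(2/3))·e^(-1/3)/2 + (1 + e^(2/3))·e^(-1/3)·(x - 1/3)/2 + (-1 + e^(2/3))·e^(-1/3)·(x - 1/3)^2/4 + (1 + e^(2/3))·e^(-1/3)·(x - 1/3)^3/12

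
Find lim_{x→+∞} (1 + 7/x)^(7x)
As x → +∞: write (1 + 7/x)^(7x) = ((1 + 7/x)^x)^7 → (e^7)^7 = e^49.
Limit = e^(49).

Final answer: e^(49)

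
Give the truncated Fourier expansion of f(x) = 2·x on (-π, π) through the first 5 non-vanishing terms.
4·sin(x) - 2·sin(2·x) + 4·sin(3·x)/3 - sin(4·x) + 4·sin(5·x)/5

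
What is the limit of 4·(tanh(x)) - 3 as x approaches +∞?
Evaluate the dominant behaviour as x → +∞; each term tends to a finite value or vanishes.
Limit = 1.

Final answer: 1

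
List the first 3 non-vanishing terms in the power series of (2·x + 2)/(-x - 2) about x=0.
x^2/4 - x/2 - 1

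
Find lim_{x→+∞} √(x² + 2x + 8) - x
This is an ∞ − ∞ indeterminate form.
Multiply and divide by the conjugate √(x²+2x + 8) + x; the x² terms cancel, leaving (2x + 8)/(√(x²+2x + 8)+x) → 2/2 = 1.
Limit = 1.

Final answer: 1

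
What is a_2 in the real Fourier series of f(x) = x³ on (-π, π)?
a_2 = (1/π) ∫_{-π}^{π} f(x)·cos(2x) dx.
Evaluate the integral (use parity and integration by parts as needed): a_2 = 0.

Final answer: 0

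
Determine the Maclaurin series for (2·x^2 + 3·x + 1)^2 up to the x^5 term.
4·x^4 + 12·x^3 + 13·x^2 + 6·x + 1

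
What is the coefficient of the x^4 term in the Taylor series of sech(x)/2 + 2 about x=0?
Expand to order 4: sech(x)/2 + 2 = 5·x^4/48 - x^2/4 + 5/2 + O(x^5).
The coefficient of x^4 is 5/48.

Final answer: 5/48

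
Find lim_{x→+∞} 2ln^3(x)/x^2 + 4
The quotient is an ∞/∞ indeterminate form as x → +∞.
The polynomial denominator x^2 dominates the logarithmic numerator (any positive power of x ≫ ln^3(x) as x → ∞), so the quotient → 0.
Adding the constant: 0 + 4 = 4. Limit = 4.

Final answer: 4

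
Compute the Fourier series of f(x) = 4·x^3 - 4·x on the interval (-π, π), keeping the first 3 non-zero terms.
(-56 + 8·π^2)·sin(x) + (10 - 4·π^2)·sin(2·x) + (-40/9 + 8·π^2/3)·sin(3·x)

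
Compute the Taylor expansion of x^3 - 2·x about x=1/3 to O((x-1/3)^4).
-17/27 - 5·(x - 1/3)/3 + (x - 1/3)^2 + (x - 1/3)^3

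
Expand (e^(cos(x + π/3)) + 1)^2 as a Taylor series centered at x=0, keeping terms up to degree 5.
x^5·(1 + e^(1/2))^2·(-5·√(3)·e^(1/2)/(384·(1 + e^(1/2))) + 23·√(3)·e/(128·(1 + e^(1/2))^2)) + x^4·(1 + e^(1/2))^2·(-55·e^(1/2)/(192·(1 + e^(1/2))) - 27·e/(64·(1 + e^(1/2))^2)) + x^3·(1 + e^(1/2))^2·(-√(3)·e/(8·(1 + e^(1/2))^2) + 7·√(3)·e^(1/2)/(24·(1 + e^(1/2)))) + x^2·(1 + e^(1/2))^2·(e^(1/2)/(4·(1 + e^(1/2))) + 3·e/(4·(1 + e^(1/2))^2)) - √(3)·x·(1 + e^(1/2))·e^(1/2) + (1 + e^(1/2))^2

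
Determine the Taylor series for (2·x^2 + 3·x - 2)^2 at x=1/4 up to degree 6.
81/64 - 9·(x - 1/4) + 23·(x - 1/4)^2/2 + 16·(x - 1/4)^3 + 4·(x - 1/4)^4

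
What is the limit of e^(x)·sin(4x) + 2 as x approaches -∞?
Evaluate the dominant behaviour as x → -∞; each term tends to a finite value or vanishes.
Limit = 2.

Final answer: 2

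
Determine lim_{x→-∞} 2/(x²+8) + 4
Evaluate the dominant behaviour as x → -∞; each term tends to a finite value or vanishes.
Limit = 4.

Final answer: 4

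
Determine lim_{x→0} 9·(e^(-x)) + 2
Direct substitution at x = 0 gives 11.

Final answer: 11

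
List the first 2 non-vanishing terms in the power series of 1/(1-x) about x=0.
x + 1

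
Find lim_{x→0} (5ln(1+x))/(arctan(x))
Both numerator and denominator → 0 as x → 0; this is a 0/0 indeterminate form.
Expand each to leading order near x = 0: numerator ~ 5·x, denominator ~ x.
The limit of the ratio is 5.

Final answer: 5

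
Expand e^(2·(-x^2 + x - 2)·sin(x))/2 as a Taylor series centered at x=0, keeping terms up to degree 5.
-1487·x^5/60 + 101·x^4/6 - 10·x^3 + 5·x^2 - 2·x + 1/2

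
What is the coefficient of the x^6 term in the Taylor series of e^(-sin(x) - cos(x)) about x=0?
-17·e^(-1)/720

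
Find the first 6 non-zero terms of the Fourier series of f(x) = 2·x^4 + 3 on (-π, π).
(96 - 16·π^2)·cos(x) + (-6 + 4·π^2)·cos(2·x) + (32/27 - 16·π^2/9)·cos(3·x) + (-3/8 + π^2)·cos(4·x) + (96/625 - 16·π^2/25)·cos(5·x) + 3 + 2·π^4/5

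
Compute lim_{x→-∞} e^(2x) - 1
Evaluate the dominant behaviour as x → -∞; each term tends to a finite value or vanishes.
Limit = -1.

Final answer: -1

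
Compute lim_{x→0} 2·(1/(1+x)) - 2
Direct substitution at x = 0 gives 0.

Final answer: 0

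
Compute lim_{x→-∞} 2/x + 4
Evaluate the dominant behaviour as x → -∞; each term tends to a finite value or vanishes.
Limit = 4.

Final answer: 4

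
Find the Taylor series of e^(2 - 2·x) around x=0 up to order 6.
4·x^6·e^(2)/45 - 4·x^5·e^(2)/15 + 2·x^4·e^(2)/3 - 4·x^3·e^(2)/3 + 2·x^2·e^(2) - 2·x·e^(2) + e^(2)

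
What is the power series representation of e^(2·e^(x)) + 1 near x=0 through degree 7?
2369·x^7·e^(2)/840 + 27·x^6·e^(2)/8 + 227·x^5·e^(2)/60 + 47·x^4·e^(2)/12 + 11·x^3·e^(2)/3 + 3·x^2·e^(2) + 2·x·e^(2) + 1 + e^(2)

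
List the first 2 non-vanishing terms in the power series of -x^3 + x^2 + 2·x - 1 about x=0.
2·x - 1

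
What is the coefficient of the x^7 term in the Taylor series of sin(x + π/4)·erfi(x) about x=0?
Expand to order 7: sin(x + π/4)·erfi(x) = -23·√(2)·x^7/(1680·√(π)) + 19·√(2)·x^6/(360·√(π)) - √(2)·x^5/(40·√(π)) + √(2)·x^4/(6·√(π)) - √(2)·x^3/(6·√(π)) + √(2)·x^2/√(π) + √(2)·x/√(π) + O(x^8).
The coefficient of x^7 is -23·√(2)/(1680·√(π)).

Final answer: -23·√(2)/(1680·√(π))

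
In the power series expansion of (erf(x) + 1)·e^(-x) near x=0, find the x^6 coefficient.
Expand to order 6: (erf(x) + 1)·e^(-x) = x^6·(1/720 - 19/(180·√(π))) + x^5·(-1/(20·√(π)) - 1/120) + x^4·(1/24 + 1/(3·√(π))) + x^3·(-1/6 + 1/(3·√(π))) + x^2·(1/2 - 2/√(π)) + x·(-1 + 2/√(π)) + 1 + O(x^7).
The coefficient of x^6 is 1/720 - 19/(180·√(π)).

Final answer: 1/720 - 19/(180·√(π))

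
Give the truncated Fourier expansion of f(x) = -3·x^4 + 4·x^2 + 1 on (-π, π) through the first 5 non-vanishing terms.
(-160 + 24·π^2)·cos(x) + (13 - 6·π^2)·cos(2·x) + (-32/9 + 8·π^2/3)·cos(3·x) + (25/16 - 3·π^2/2)·cos(4·x) - 3·π^4/5 + 1 + 4·π^2/3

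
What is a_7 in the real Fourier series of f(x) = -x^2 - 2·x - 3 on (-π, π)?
a_7 = (1/π) ∫_{-π}^{π} f(x)·cos(7x) dx.
Evaluate the integral (use parity and integration by parts as needed): a_7 = 4/49.

Final answer: 4/49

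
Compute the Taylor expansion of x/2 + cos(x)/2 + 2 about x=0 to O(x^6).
x^4/48 - x^2/4 + x/2 + 5/2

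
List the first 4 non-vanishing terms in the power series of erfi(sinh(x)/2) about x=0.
199·x^7/(13440·√(π)) + 9·x^5/(160·√(π)) + x^3/(4·√(π)) + x/√(π)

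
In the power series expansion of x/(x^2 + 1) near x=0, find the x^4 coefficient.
Expand to order 4: x/(x^2 + 1) = -x^3 + x + O(x^5).
The coefficient of x^4 is 0.

Final answer: 0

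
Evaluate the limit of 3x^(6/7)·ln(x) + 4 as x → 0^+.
The product is a 0·∞ indeterminate form at x → 0⁺.
Rewrite the product as 3·ln(x) / x^(-6/7) and apply L'Hôpital, or use the standard hierarchy x^(-6/7) ≫ |ln x| as x → 0⁺.
The indeterminate product → 0, so the limit = 4.

Final answer: 4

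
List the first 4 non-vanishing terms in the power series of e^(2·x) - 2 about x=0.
4·x^3/3 + 2·x^2 + 2·x - 1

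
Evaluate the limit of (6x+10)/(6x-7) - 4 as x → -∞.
Evaluate the dominant behaviour as x → -∞; each term tends to a finite value or vanishes.
Limit = -3.

Final answer: -3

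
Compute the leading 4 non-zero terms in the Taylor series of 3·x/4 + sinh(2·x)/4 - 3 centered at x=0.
x^5/15 + x^3/3 + 5·x/4 - 3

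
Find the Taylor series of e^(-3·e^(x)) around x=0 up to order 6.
13·x^6·e^(-3)/48 + x^5·e^(-3)/5 - 7·x^4·e^(-3)/8 - x^3·e^(-3)/2 + 3·x^2·e^(-3) - 3·x·e^(-3) + e^(-3)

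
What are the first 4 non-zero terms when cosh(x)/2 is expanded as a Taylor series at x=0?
x^6/1440 + x^4/48 + x^2/4 + 1/2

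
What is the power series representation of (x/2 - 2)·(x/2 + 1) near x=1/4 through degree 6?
-135/64 - 3·(x - 1/4)/8 + (x - 1/4)^2/4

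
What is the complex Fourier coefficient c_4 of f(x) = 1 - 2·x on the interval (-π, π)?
Compute the real Fourier coefficients first: a_4 = 0, b_4 = 1.
Then c_4 = (a_4 − i·b_4)/2 = -i/2.

Final answer: -i/2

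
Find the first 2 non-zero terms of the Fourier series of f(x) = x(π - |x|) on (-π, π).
8·sin(x)/π + 8·sin(3·x)/(27·π)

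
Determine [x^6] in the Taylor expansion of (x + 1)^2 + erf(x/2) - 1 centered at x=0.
Expand to order 6: (x + 1)^2 + erf(x/2) - 1 = x^5/(160·√(π)) - x^3/(12·√(π)) + x^2 + x·(1/√(π) + 2) + O(x^7).
The coefficient of x^6 is 0.

Final answer: 0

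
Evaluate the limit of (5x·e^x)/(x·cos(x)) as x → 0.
Both numerator and denominator → 0 as x → 0; this is a 0/0 indeterminate form.
Expand each to leading order near x = 0: numerator ~ 5·x, denominator ~ x.
The limit of the ratio is 5.

Final answer: 5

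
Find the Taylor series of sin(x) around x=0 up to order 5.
x^5/120 - x^3/6 + x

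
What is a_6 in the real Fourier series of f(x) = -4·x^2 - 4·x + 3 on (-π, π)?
a_6 = (1/π) ∫_{-π}^{π} f(x)·cos(6x) dx.
Evaluate the integral (use parity and integration by parts as needed): a_6 = -4/9.

Final answer: -4/9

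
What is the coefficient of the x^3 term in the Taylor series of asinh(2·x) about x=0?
Expand to order 3: asinh(2·x) = -4·x^3/3 + 2·x + O(x^4).
The coefficient of x^3 is -4/3.

Final answer: -4/3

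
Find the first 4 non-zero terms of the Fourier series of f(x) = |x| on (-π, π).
-4·cos(x)/π - 4·cos(3·x)/(9·π) - 4·cos(5·x)/(25·π) + π/2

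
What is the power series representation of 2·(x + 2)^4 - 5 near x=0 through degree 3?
16·x^3 + 48·x^2 + 64·x + 27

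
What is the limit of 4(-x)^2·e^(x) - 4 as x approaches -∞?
The product is a 0·∞ indeterminate form at x → -∞.
Rewrite the product as 4(-x)^2 / e^(-x) (an ∞/∞ form) and apply L'Hôpital, or use the standard hierarchy e^(|x|) ≫ |(-x)^2| as x → -∞.
The indeterminate product → 0, so the limit = -4.

Final answer: -4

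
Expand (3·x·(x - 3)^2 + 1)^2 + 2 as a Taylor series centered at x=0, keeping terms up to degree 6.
9·x^6 - 108·x^5 + 486·x^4 - 966·x^3 + 693·x^2 + 54·x + 3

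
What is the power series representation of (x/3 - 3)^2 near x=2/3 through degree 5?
625/81 - 50·(x - 2/3)/27 + (x - 2/3)^2/9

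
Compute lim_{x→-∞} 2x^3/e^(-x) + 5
The quotient is an ∞/∞ indeterminate form as x → -∞.
Compare growth rates of the dominant terms (exponentials ≫ polynomials ≫ logarithms), or apply L'Hôpital's rule; the quotient → 0.
Adding the constant: 0 + 5 = 5. Limit = 5.

Final answer: 5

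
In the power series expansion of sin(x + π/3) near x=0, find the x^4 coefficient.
Expand to order 4: sin(x + π/3) = √(3)·x^4/48 - x^3/12 - √(3)·x^2/4 + x/2 + √(3)/2 + O(x^5).
The coefficient of x^4 is √(3)/48.

Final answer: √(3)/48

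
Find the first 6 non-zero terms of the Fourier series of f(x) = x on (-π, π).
2·sin(x) - sin(2·x) + 2·sin(3·x)/3 - sin(4·x)/2 + 2·sin(5·x)/5 - sin(6·x)/3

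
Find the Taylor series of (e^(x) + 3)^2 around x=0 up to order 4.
11·x^4/12 + 7·x^3/3 + 5·x^2 + 8·x + 16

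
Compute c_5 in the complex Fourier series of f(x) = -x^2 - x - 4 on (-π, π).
Compute the real Fourier coefficients first: a_5 = 4/25, b_5 = -2/5.
Then c_5 = (a_5 − i·b_5)/2 = 2/25 + i/5.

Final answer: 2/25 + i/5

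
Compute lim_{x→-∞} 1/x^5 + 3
Evaluate the dominant behaviour as x → -∞; each term tends to a finite value or vanishes.
Limit = 3.

Final answer: 3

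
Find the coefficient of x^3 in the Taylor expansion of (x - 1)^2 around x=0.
Expand to order 3: (x - 1)^2 = x^2 - 2·x + 1 + O(x^4).
The coefficient of x^3 is 0.

Final answer: 0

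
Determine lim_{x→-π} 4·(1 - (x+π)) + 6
Direct substitution at x = -π gives 10.

Final answer: 10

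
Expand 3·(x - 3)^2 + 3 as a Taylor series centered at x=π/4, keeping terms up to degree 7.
-9·π/2 + 3·π^2/16 + 30 + (-18 + 3·π/2)·(x - π/4) + 3·(x - π/4)^2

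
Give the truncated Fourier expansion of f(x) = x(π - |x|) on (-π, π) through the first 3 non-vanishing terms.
8·sin(x)/π + 8·sin(3·x)/(27·π) + 8·sin(5·x)/(125·π)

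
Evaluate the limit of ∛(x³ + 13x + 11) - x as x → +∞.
This is an ∞ − ∞ indeterminate form.
Multiply by (A² + AB + B²)/(A² + AB + B²) where A = ∛(x³+13x + 11), B = x to use A³ − B³ = (A−B)(A²+AB+B²); the x³ terms cancel, leaving (13x + 11)/(A²+AB+B²) with denominator ~ 3x², so the limit is 0.
Limit = 0.

Final answer: 0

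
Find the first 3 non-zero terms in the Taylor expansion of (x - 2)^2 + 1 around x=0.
x^2 - 4·x + 5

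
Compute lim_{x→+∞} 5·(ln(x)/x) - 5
Evaluate the dominant behaviour as x → +∞; each term tends to a finite value or vanishes.
Limit = -5.

Final answer: -5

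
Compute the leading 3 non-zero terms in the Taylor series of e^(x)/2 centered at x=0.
x^2/4 + x/2 + 1/2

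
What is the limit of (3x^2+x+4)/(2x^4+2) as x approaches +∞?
This is an ∞/∞ indeterminate form as x → +∞.
Divide numerator and denominator by x^4 and let the lower-order terms vanish; the numerator's degree 2 is below the denominator's degree 4, so the quotient → 0.
Limit = 0.

Final answer: 0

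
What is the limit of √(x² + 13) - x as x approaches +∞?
This is an ∞ − ∞ indeterminate form.
Multiply and divide by the conjugate √(x²+13) + x; the x² terms cancel, leaving 13/(√(x²+13)+x) → 0.
Limit = 0.

Final answer: 0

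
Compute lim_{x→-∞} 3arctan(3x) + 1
Evaluate the dominant behaviour as x → -∞; each term tends to a finite value or vanishes.
Limit = 1 - 3·π/2.

Final answer: 1 - 3·π/2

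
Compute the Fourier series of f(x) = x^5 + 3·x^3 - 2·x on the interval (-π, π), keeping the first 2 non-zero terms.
(-34·π^2 + 2·π^4 + 200)·sin(x) + (-π^4 - 1 + 2·π^2)·sin(2·x)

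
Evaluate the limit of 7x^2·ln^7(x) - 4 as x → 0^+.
The product is a 0·∞ indeterminate form at x → 0⁺.
Rewrite the product as 7·ln^7(x) / x^(-2) and apply L'Hôpital, or use the standard hierarchy x^(-2) ≫ |ln x|^7 as x → 0⁺.
The indeterminate product → 0, so the limit = -4.

Final answer: -4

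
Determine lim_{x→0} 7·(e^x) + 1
Direct substitution at x = 0 gives 8.

Final answer: 8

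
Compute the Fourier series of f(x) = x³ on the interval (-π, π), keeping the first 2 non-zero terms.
(-12 + 2·π^2)·sin(x) + (3/2 - π^2)·sin(2·x)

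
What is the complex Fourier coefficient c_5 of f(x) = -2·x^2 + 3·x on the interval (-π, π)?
Compute the real Fourier coefficients first: a_5 = 8/25, b_5 = 6/5.
Then c_5 = (a_5 − i·b_5)/2 = 4/25 - 3·i/5.

Final answer: 4/25 - 3·i/5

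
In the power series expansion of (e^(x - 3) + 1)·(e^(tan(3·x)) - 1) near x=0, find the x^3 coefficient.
Expand to order 3: (e^(x - 3) + 1)·(e^(tan(3·x)) - 1) = x^3·(39·e^(-3)/2 + 27/2) + x^2·(15·e^(-3)/2 + 9/2) + x·(3·e^(-3) + 3) + O(x^4).
The coefficient of x^3 is 39·e^(-3)/2 + 27/2.

Final answer: 39·e^(-3)/2 + 27/2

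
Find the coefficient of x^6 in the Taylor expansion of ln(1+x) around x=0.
Expand to order 6: ln(1+x) = -x^6/6 + x^5/5 - x^4/4 + x^3/3 - x^2/2 + x + O(x^7).
The coefficient of x^6 is -1/6.

Final answer: -1/6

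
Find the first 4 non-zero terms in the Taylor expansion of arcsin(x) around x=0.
5·x^7/112 + 3·x^5/40 + x^3/6 + x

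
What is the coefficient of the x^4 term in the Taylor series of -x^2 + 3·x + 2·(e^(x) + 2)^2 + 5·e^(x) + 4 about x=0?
Expand to order 4: -x^2 + 3·x + 2·(e^(x) + 2)^2 + 5·e^(x) + 4 = 15·x^4/8 + 29·x^3/6 + 19·x^2/2 + 20·x + 27 + O(x^5).
The coefficient of x^4 is 15/8.

Final answer: 15/8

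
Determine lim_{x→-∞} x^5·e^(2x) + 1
The product is a 0·∞ indeterminate form at x → -∞.
Rewrite the product as x^5 / e^(-2x) (an ∞/∞ form) and apply L'Hôpital, or use the standard hierarchy e^(2|x|) ≫ |x^5| as x → -∞.
The indeterminate product → 0, so the limit = 1.

Final answer: 1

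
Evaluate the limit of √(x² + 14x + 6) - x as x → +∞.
This is an ∞ − ∞ indeterminate form.
Multiply and divide by the conjugate √(x²+14x + 6) + x; the x² terms cancel, leaving (14x + 6)/(√(x²+14x + 6)+x) → 14/2 = 7.
Limit = 7.

Final answer: 7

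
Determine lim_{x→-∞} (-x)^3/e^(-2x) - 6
The quotient is an ∞/∞ indeterminate form as x → -∞.
Compare growth rates of the dominant terms (exponentials ≫ polynomials ≫ logarithms), or apply L'Hôpital's rule; the quotient → 0.
Adding the constant: 0 - 6 = -6. Limit = -6.

Final answer: -6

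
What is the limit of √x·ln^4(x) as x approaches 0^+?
This is a 0·∞ indeterminate form at x → 0⁺.
Rewrite the product as ln^4(x) / x^(-1/2) and apply L'Hôpital, or use the standard hierarchy x^(-1/2) ≫ |ln x|^4 as x → 0⁺.
The indeterminate product → 0, so the limit = 0.

Final answer: 0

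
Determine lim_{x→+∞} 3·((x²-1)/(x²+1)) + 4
Evaluate the dominant behaviour as x → +∞; each term tends to a finite value or vanishes.
Limit = 7.

Final answer: 7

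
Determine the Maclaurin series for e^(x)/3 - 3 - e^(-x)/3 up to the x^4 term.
x^3/9 + 2·x/3 - 3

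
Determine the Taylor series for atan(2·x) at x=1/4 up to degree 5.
atan(1/2) + 8·(x - 1/4)/5 - 32·(x - 1/4)^2/25 - 128·(x - 1/4)^3/375 + 1536·(x - 1/4)^4/625 - 38912·(x - 1/4)^5/15625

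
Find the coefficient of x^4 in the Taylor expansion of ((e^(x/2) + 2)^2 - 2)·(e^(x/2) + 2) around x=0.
Expand to order 4: ((e^(x/2) + 2)^2 - 2)·(e^(x/2) + 2) = 187·x^4/384 + 85·x^3/48 + 43·x^2/8 + 25·x/2 + 21 + O(x^5).
The coefficient of x^4 is 187/384.

Final answer: 187/384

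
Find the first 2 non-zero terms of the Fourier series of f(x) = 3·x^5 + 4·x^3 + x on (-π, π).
(-112·π^2 + 6·π^4 + 674)·sin(x) + (-3·π^4 - 35/2 + 11·π^2)·sin(2·x)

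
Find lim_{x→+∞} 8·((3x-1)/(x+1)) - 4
Evaluate the dominant behaviour as x → +∞; each term tends to a finite value or vanishes.
Limit = 20.

Final answer: 20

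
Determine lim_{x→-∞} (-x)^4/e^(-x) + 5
The quotient is an ∞/∞ indeterminate form as x → -∞.
Compare growth rates of the dominant terms (exponentials ≫ polynomials ≫ logarithms), or apply L'Hôpital's rule; the quotient → 0.
Adding the constant: 0 + 5 = 5. Limit = 5.

Final answer: 5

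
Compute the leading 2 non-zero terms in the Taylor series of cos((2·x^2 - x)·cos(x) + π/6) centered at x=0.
x/2 + √(3)/2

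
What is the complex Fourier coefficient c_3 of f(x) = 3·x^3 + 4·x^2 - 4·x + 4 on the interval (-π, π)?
Compute the real Fourier coefficients first: a_3 = -16/9, b_3 = -4 + 2·π^2.
Then c_3 = (a_3 − i·b_3)/2 = -8/9 - i·π^2 + 2·i.

Final answer: -8/9 - i·π^2 + 2·i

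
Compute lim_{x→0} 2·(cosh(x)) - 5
Direct substitution at x = 0 gives -3.

Final answer: -3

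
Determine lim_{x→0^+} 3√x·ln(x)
This is a 0·∞ indeterminate form at x → 0⁺.
Rewrite the product as 3·ln(x) / x^(-1/2) and apply L'Hôpital, or use the standard hierarchy x^(-1/2) ≫ |ln x| as x → 0⁺.
The indeterminate product → 0, so the limit = 0.

Final answer: 0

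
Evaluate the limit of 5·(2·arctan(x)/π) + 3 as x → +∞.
Evaluate the dominant behaviour as x → +∞; each term tends to a finite value or vanishes.
Limit = 8.

Final answer: 8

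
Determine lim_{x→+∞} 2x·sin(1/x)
As x → +∞: let u = 1/x → 0⁺; then 2·x·sin(1/x) = 2·1·sin(u)/u → 2·1·1 = 2.
Limit = 2.

Final answer: 2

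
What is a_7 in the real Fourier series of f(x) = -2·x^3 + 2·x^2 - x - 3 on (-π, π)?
a_7 = (1/π) ∫_{-π}^{π} f(x)·cos(7x) dx.
Evaluate the integral (use parity and integration by parts as needed): a_7 = -8/49.

Final answer: -8/49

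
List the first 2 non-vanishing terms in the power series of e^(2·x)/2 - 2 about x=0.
x - 3/2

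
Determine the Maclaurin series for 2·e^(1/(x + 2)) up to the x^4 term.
361·x^4·e^(1/2)/3072 - 37·x^3·e^(1/2)/192 + 5·x^2·e^(1/2)/16 - x·e^(1/2)/2 + 2·e^(1/2)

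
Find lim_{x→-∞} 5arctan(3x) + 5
Evaluate the dominant behaviour as x → -∞; each term tends to a finite value or vanishes.
Limit = 5 - 5·π/2.

Final answer: 5 - 5·π/2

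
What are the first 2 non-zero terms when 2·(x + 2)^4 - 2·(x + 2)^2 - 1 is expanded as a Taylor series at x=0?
56·x + 23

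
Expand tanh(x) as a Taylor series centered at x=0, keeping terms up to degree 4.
-x^3/3 + x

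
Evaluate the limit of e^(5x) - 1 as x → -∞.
Evaluate the dominant behaviour as x → -∞; each term tends to a finite value or vanishes.
Limit = -1.

Final answer: -1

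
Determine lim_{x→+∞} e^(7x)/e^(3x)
This is an ∞/∞ indeterminate form as x → +∞.
Rewrite e^(7x)/e^(3x) = e^((7−3)x) = e^(4x); the exponent coefficient is 4 > 0 so e^(4x) → ∞.
Limit = ∞.

Final answer: ∞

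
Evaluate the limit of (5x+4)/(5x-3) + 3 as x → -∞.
Evaluate the dominant behaviour as x → -∞; each term tends to a finite value or vanishes.
Limit = 4.

Final answer: 4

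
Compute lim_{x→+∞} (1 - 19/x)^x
As x → +∞: this is the defining limit (1 - 19/x)^x → e^(-19).
Limit = e^(-19).

Final answer: e^(-19)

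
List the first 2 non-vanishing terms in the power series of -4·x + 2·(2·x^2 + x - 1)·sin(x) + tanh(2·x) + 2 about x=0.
2 - 4·x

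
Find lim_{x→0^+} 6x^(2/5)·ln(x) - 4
The product is a 0·∞ indeterminate form at x → 0⁺.
Rewrite the product as 6·ln(x) / x^(-2/5) and apply L'Hôpital, or use the standard hierarchy x^(-2/5) ≫ |ln x| as x → 0⁺.
The indeterminate product → 0, so the limit = -4.

Final answer: -4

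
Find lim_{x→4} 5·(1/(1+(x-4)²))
Direct substitution at x = 4 gives 5.

Final answer: 5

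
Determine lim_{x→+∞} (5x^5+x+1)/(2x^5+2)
This is an ∞/∞ indeterminate form as x → +∞.
Divide numerator and denominator by x^5 and let the lower-order terms vanish; the leading terms give 5/2.
Limit = 5/2.

Final answer: 5/2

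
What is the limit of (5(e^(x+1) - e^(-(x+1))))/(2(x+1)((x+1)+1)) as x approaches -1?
Both numerator and denominator → 0 as x → -1; this is a 0/0 indeterminate form.
Expand each to leading order near x = -1: numerator ~ 10·(x + 1), denominator ~ 2·(x + 1).
The limit of the ratio is 5.

Final answer: 5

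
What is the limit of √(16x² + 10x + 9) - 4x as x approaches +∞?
As x → +∞: multiply by the conjugate to get (10x+9)/(√(16x²+10x+9)+4x); the denominator ~ 8x, so the limit is 10/8 = 5/4.
Limit = 5/4.

Final answer: 5/4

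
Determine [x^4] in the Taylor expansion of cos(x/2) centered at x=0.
Expand to order 4: cos(x/2) = x^4/384 - x^2/8 + 1 + O(x^5).
The coefficient of x^4 is 1/384.

Final answer: 1/384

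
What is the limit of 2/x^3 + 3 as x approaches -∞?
Evaluate the dominant behaviour as x → -∞; each term tends to a finite value or vanishes.
Limit = 3.

Final answer: 3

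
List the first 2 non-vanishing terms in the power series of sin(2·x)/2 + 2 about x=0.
x + 2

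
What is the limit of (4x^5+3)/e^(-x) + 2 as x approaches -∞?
The quotient is an ∞/∞ indeterminate form as x → -∞.
Compare growth rates of the dominant terms (exponentials ≫ polynomials ≫ logarithms), or apply L'Hôpital's rule; the quotient → 0.
Adding the constant: 0 + 2 = 2. Limit = 2.

Final answer: 2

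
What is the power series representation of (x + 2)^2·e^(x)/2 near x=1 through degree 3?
9·e/2 + 15·e·(x - 1)/2 + 23·e·(x - 1)^2/4 + 11·e·(x - 1)^3/4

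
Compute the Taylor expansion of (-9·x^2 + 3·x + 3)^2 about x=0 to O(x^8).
81·x^4 - 54·x^3 - 45·x^2 + 18·x + 9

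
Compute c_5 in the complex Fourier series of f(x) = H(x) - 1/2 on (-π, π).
Compute the real Fourier coefficients first: a_5 = 0, b_5 = 2/(5·π).
Then c_5 = (a_5 − i·b_5)/2 = -i/(5·π).

Final answer: -i/(5·π)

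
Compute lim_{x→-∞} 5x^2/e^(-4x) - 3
The quotient is an ∞/∞ indeterminate form as x → -∞.
Compare growth rates of the dominant terms (exponentials ≫ polynomials ≫ logarithms), or apply L'Hôpital's rule; the quotient → 0.
Adding the constant: 0 - 3 = -3. Limit = -3.

Final answer: -3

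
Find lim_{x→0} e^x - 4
Direct substitution at x = 0 gives -3.

Final answer: -3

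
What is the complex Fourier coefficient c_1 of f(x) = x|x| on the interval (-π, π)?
Compute the real Fourier coefficients first: a_1 = 0, b_1 = (-8 + 2·π^2)/π.
Then c_1 = (a_1 − i·b_1)/2 = -i·π + 4·i/π.

Final answer: -i·π + 4·i/π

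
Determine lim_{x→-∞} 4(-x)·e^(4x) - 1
The product is a 0·∞ indeterminate form at x → -∞.
Rewrite the product as 4(-x) / e^(-4x) (an ∞/∞ form) and apply L'Hôpital, or use the standard hierarchy e^(4|x|) ≫ |(-x)| as x → -∞.
The indeterminate product → 0, so the limit = -1.

Final answer: -1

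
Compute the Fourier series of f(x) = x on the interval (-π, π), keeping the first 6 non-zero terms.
2·sin(x) - sin(2·x) + 2·sin(3·x)/3 - sin(4·x)/2 + 2·sin(5·x)/5 - sin(6·x)/3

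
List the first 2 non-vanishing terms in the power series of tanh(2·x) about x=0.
-8·x^3/3 + 2·x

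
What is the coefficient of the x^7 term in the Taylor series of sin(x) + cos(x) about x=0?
Expand to order 7: sin(x) + cos(x) = -x^7/5040 - x^6/720 + x^5/120 + x^4/24 - x^3/6 - x^2/2 + x + 1 + O(x^8).
The coefficient of x^7 is -1/5040.

Final answer: -1/5040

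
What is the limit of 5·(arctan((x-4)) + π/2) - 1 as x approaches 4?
Direct substitution at x = 4 gives -1 + 5·π/2.

Final answer: -1 + 5·π/2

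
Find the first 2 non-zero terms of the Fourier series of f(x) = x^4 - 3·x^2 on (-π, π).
(60 - 8·π^2)·cos(x) - π^2 + π^4/5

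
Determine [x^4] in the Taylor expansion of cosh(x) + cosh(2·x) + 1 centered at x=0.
Expand to order 4: cosh(x) + cosh(2·x) + 1 = 17·x^4/24 + 5·x^2/2 + 3 + O(x^5).
The coefficient of x^4 is 17/24.

Final answer: 17/24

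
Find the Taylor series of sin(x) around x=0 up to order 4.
-x^3/6 + x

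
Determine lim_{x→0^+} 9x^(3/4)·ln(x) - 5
The product is a 0·∞ indeterminate form at x → 0⁺.
Rewrite the product as 9·ln(x) / x^(-3/4) and apply L'Hôpital, or use the standard hierarchy x^(-3/4) ≫ |ln x| as x → 0⁺.
The indeterminate product → 0, so the limit = -5.

Final answer: -5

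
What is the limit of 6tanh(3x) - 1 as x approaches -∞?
Evaluate the dominant behaviour as x → -∞; each term tends to a finite value or vanishes.
Limit = -7.

Final answer: -7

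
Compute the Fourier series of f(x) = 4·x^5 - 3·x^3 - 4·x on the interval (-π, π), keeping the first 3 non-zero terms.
(-166·π^2 + 8·π^4 + 988)·sin(x) + (-4·π^4 - 61/2 + 23·π^2)·sin(2·x) + (-214·π^2/27 + 212/81 + 8·π^4/3)·sin(3·x)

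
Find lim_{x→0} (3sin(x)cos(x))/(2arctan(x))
Both numerator and denominator → 0 as x → 0; this is a 0/0 indeterminate form.
Expand each to leading order near x = 0: numerator ~ 3·x, denominator ~ 2·x.
The limit of the ratio is 3/2.

Final answer: 3/2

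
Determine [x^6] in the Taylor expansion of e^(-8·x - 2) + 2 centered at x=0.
Expand to order 6: e^(-8·x - 2) + 2 = 16384·x^6·e^(-2)/45 - 4096·x^5·e^(-2)/15 + 512·x^4·e^(-2)/3 - 256·x^3·e^(-2)/3 + 32·x^2·e^(-2) - 8·x·e^(-2) + e^(-2) + 2 + O(x^7).
The coefficient of x^6 is 16384·e^(-2)/45.

Final answer: 16384·e^(-2)/45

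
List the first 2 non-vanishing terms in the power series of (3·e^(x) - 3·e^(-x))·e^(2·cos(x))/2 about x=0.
-5·x^3·e^(2)/2 + 3·x·e^(2)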